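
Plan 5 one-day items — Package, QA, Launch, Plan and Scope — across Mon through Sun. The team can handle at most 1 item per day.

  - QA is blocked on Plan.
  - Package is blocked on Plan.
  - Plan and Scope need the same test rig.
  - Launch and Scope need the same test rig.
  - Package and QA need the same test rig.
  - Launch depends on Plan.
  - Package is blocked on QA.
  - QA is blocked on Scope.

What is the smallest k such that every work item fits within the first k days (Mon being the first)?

5 days

The precedence chain requires at least 3 distinct days.
With at most 1 per day and 5 work items, at least 5 days are needed.
5 works (last occupied day: Fri): for example Package -> Thu, Scope -> Tue, Plan -> Mon, Launch -> Fri, QA -> Wed.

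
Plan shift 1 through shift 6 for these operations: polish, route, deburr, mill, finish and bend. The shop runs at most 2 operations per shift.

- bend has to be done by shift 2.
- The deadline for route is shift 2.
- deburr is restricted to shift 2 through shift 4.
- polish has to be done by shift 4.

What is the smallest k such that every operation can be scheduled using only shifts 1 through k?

With at most 2 per shift and 6 operations, at least 3 shifts are needed.
deburr can't be placed before shift 2, so the schedule must run through at least shift 2.
3 works (last occupied shift: shift 3): for example finish in shift 3; bend in shift 1; mill in shift 3; deburr in shift 2; polish in shift 2; route in shift 1.

3 shifts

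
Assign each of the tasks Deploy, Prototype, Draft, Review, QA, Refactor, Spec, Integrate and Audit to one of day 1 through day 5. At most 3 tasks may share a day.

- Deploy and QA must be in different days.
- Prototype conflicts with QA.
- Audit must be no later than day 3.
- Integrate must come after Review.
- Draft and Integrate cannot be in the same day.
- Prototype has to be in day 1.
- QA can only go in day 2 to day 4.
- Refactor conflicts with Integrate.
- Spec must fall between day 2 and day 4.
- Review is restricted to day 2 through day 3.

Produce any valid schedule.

Audit=day 1, Refactor=day 4, Review=day 2, Spec=day 2, Deploy=day 1, Draft=day 4, Integrate=day 3, Prototype=day 1, QA=day 2

Checking: Review(day 2) before Integrate(day 3); Draft(day 4) != Integrate(day 3); Deploy(day 1) != QA(day 2); Refactor(day 4) != Integrate(day 3); Prototype(day 1) != QA(day 2); Spec=day 2 in [day 2,day 4]; QA=day 2 in [day 2,day 4]; Prototype=day 1 in [day 1,day 1]; Audit=day 1 in [day 1,day 3]; Review=day 2 in [day 2,day 3]; max 3 per day (cap 3).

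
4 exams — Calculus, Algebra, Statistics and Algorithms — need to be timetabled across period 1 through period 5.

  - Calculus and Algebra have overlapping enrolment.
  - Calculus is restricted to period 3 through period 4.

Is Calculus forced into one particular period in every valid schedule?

No

Calculus can be period 3 (e.g. Statistics -> period 1; Algebra -> period 1; Algorithms -> period 1; Calculus -> period 3) or period 4 (e.g. Calculus in period 4; Algorithms in period 1; Statistics in period 1; Algebra in period 1).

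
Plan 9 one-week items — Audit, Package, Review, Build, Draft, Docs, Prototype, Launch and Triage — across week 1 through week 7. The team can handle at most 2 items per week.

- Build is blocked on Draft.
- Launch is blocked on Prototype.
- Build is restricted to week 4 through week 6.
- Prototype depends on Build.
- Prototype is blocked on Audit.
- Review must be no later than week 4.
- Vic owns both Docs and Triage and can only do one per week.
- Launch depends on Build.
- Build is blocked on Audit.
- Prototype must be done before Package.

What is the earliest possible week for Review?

week 1

Review's own window allows nothing later than week 4.
Review at week 1 is achievable: Prototype in week 5, Audit in week 1, Review in week 1, Build in week 4, Package in week 6, Draft in week 2, Launch in week 6, Docs in week 2, Triage in week 3.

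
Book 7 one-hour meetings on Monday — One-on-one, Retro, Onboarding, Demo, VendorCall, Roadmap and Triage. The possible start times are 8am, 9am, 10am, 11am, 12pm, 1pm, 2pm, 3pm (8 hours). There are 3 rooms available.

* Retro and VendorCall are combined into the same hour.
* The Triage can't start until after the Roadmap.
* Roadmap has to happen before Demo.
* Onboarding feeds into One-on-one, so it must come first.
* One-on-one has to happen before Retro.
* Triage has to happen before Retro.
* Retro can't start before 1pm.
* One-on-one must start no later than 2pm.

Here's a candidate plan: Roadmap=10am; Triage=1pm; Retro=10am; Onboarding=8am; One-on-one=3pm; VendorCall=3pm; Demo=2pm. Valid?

Invalid. One-on-one has to happen before Retro.

Retro and VendorCall are combined into the same hour — violated.
Roadmap has to happen before Demo — holds.
One-on-one must start no later than 2pm — violated.
Retro can't start before 1pm — violated.
Triage has to happen before Retro — violated.
Onboarding feeds into One-on-one, so it must come first — holds.
The Triage can't start until after the Roadmap — holds.
One-on-one has to happen before Retro — violated.
There are 3 rooms available — holds.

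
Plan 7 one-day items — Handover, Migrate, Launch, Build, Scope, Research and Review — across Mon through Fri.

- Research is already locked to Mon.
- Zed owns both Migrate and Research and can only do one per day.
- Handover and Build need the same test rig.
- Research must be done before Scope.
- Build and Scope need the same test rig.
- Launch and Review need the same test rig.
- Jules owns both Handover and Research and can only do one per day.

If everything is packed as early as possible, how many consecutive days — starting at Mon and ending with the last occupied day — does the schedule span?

2 days

The precedence chain requires at least 2 distinct days.
2 works (last occupied day: Tue): for example Launch in Mon, Migrate in Tue, Build in Mon, Research in Mon, Handover in Tue, Review in Tue, Scope in Tue.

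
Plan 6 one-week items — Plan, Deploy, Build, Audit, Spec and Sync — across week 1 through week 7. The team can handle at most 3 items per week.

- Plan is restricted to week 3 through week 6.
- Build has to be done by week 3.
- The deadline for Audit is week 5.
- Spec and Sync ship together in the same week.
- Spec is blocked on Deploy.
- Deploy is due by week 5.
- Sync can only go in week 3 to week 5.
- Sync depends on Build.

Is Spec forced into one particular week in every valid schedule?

No

Spec can be week 3 (e.g. Plan in week 3, Audit in week 1, Deploy in week 1, Sync in week 3, Build in week 1, Spec in week 3) or week 4 (e.g. Plan -> week 3, Deploy -> week 1, Audit -> week 1, Spec -> week 4, Build -> week 1, Sync -> week 4).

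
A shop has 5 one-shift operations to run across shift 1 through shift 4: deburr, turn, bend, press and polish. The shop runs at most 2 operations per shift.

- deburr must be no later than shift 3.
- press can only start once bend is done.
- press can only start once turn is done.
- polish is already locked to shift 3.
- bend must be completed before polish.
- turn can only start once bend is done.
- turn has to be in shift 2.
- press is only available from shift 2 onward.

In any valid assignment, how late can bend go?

Downstream work caps bend at shift 1.
bend at shift 1 is achievable: polish in shift 3; turn in shift 2; bend in shift 1; deburr in shift 1; press in shift 3.

shift 1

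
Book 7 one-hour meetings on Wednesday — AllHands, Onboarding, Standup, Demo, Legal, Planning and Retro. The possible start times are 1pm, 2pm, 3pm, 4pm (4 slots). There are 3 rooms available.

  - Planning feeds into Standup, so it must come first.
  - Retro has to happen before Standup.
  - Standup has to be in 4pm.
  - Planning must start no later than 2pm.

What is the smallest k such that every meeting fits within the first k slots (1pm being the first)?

The precedence chain requires at least 2 distinct slots.
With at most 3 per slot and 7 meetings, at least 3 slots are needed.
Standup can't be placed before 4pm — that is slot 4 counting from 1pm — so the schedule must run through at least 4 slots.
4 works (last occupied slot: 4pm): for example AllHands in 1pm; Retro in 1pm; Planning in 1pm; Legal in 2pm; Standup in 4pm; Onboarding in 2pm; Demo in 2pm.

4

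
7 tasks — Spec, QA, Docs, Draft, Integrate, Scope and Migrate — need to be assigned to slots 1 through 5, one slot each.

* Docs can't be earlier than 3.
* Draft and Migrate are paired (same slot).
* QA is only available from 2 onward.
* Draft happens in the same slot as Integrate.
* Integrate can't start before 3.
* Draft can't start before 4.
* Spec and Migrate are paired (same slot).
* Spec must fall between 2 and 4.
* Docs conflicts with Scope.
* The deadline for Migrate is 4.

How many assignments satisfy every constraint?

Splitting on QA: it can be 2 (12), 3 (12), 4 (12), 5 (12). Listing each branch's schedules as (Spec, Docs, Draft, Integrate, Scope, Migrate):
QA=2: (4,3,4,4,1,4) (4,3,4,4,2,4) (4,3,4,4,4,4) (4,3,4,4,5,4) (4,4,4,4,1,4) (4,4,4,4,2,4) (4,4,4,4,3,4) (4,4,4,4,5,4) (4,5,4,4,1,4) (4,5,4,4,2,4) (4,5,4,4,3,4) (4,5,4,4,4,4) — 12.
QA=3: (4,3,4,4,1,4) (4,3,4,4,2,4) (4,3,4,4,4,4) (4,3,4,4,5,4) (4,4,4,4,1,4) (4,4,4,4,2,4) (4,4,4,4,3,4) (4,4,4,4,5,4) (4,5,4,4,1,4) (4,5,4,4,2,4) (4,5,4,4,3,4) (4,5,4,4,4,4) — 12.
QA=4: (4,3,4,4,1,4) (4,3,4,4,2,4) (4,3,4,4,4,4) (4,3,4,4,5,4) (4,4,4,4,1,4) (4,4,4,4,2,4) (4,4,4,4,3,4) (4,4,4,4,5,4) (4,5,4,4,1,4) (4,5,4,4,2,4) (4,5,4,4,3,4) (4,5,4,4,4,4) — 12.
QA=5: (4,3,4,4,1,4) (4,3,4,4,2,4) (4,3,4,4,4,4) (4,3,4,4,5,4) (4,4,4,4,1,4) (4,4,4,4,2,4) (4,4,4,4,3,4) (4,4,4,4,5,4) (4,5,4,4,1,4) (4,5,4,4,2,4) (4,5,4,4,3,4) (4,5,4,4,4,4) — 12.
Summing: 12 + 12 + 12 + 12 = 48.

48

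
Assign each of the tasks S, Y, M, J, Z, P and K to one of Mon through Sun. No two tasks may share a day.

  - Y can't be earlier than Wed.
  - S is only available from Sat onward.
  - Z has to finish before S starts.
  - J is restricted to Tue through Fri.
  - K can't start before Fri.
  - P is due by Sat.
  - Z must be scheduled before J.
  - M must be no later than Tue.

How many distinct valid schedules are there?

52

Splitting on S: it can be Sat (24), Sun (28). Listing each branch's schedules as (Y, M, J, Z, P, K):
S=Sat: (Wed,Mon,Thu,Tue,Fri,Sun) (Wed,Mon,Fri,Tue,Thu,Sun) (Wed,Mon,Fri,Thu,Tue,Sun) (Wed,Tue,Thu,Mon,Fri,Sun) (Wed,Tue,Fri,Mon,Thu,Sun) (Wed,Tue,Fri,Thu,Mon,Sun) (Thu,Mon,Wed,Tue,Fri,Sun) (Thu,Mon,Fri,Tue,Wed,Sun) (Thu,Mon,Fri,Wed,Tue,Sun) (Thu,Tue,Wed,Mon,Fri,Sun) (Thu,Tue,Fri,Mon,Wed,Sun) (Thu,Tue,Fri,Wed,Mon,Sun) (Fri,Mon,Wed,Tue,Thu,Sun) (Fri,Mon,Thu,Tue,Wed,Sun) (Fri,Mon,Thu,Wed,Tue,Sun) (Fri,Tue,Wed,Mon,Thu,Sun) (Fri,Tue,Thu,Mon,Wed,Sun) (Fri,Tue,Thu,Wed,Mon,Sun) (Sun,Mon,Wed,Tue,Thu,Fri) (Sun,Mon,Thu,Tue,Wed,Fri) (Sun,Mon,Thu,Wed,Tue,Fri) (Sun,Tue,Wed,Mon,Thu,Fri) (Sun,Tue,Thu,Mon,Wed,Fri) (Sun,Tue,Thu,Wed,Mon,Fri) — 24.
S=Sun: (Wed,Mon,Thu,Tue,Fri,Sat) (Wed,Mon,Thu,Tue,Sat,Fri) (Wed,Mon,Fri,Tue,Thu,Sat) (Wed,Mon,Fri,Thu,Tue,Sat) (Wed,Tue,Thu,Mon,Fri,Sat) (Wed,Tue,Thu,Mon,Sat,Fri) (Wed,Tue,Fri,Mon,Thu,Sat) (Wed,Tue,Fri,Thu,Mon,Sat) (Thu,Mon,Wed,Tue,Fri,Sat) (Thu,Mon,Wed,Tue,Sat,Fri) (Thu,Mon,Fri,Tue,Wed,Sat) (Thu,Mon,Fri,Wed,Tue,Sat) (Thu,Tue,Wed,Mon,Fri,Sat) (Thu,Tue,Wed,Mon,Sat,Fri) (Thu,Tue,Fri,Mon,Wed,Sat) (Thu,Tue,Fri,Wed,Mon,Sat) (Fri,Mon,Wed,Tue,Thu,Sat) (Fri,Mon,Thu,Tue,Wed,Sat) (Fri,Mon,Thu,Wed,Tue,Sat) (Fri,Tue,Wed,Mon,Thu,Sat) (Fri,Tue,Thu,Mon,Wed,Sat) (Fri,Tue,Thu,Wed,Mon,Sat) (Sat,Mon,Wed,Tue,Thu,Fri) (Sat,Mon,Thu,Tue,Wed,Fri) (Sat,Mon,Thu,Wed,Tue,Fri) (Sat,Tue,Wed,Mon,Thu,Fri) (Sat,Tue,Thu,Mon,Wed,Fri) (Sat,Tue,Thu,Wed,Mon,Fri) — 28.
Summing: 24 + 28 = 52.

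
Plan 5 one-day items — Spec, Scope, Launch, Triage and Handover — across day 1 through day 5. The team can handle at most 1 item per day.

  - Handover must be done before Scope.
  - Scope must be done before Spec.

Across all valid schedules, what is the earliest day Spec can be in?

day 3

Precedence pushes Spec to at least day 3.
Spec at day 3 is achievable: Launch in day 4; Triage in day 5; Scope in day 2; Spec in day 3; Handover in day 1.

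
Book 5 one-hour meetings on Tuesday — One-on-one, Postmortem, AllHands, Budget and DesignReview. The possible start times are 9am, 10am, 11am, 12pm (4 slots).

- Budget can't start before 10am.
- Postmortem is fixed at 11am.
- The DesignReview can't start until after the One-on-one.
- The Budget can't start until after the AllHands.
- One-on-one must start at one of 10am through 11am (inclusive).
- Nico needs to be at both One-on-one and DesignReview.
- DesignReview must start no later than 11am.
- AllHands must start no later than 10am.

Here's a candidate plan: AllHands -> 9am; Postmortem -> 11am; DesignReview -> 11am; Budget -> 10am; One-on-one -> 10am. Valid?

Yes, all constraints hold

Budget can't start before 10am — holds.
AllHands must start no later than 10am — holds.
The DesignReview can't start until after the One-on-one — holds.
DesignReview must start no later than 11am — holds.
The Budget can't start until after the AllHands — holds.
One-on-one must start at one of 10am through 11am (inclusive) — holds.
Nico needs to be at both One-on-one and DesignReview — holds.
Postmortem is fixed at 11am — holds.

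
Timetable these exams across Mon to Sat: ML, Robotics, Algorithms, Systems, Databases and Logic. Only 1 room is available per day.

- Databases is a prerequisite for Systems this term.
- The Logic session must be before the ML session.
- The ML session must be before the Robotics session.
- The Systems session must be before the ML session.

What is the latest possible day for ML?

Fri

Precedence pushes ML to at least Wed; downstream work caps ML at Fri.
ML at Fri is achievable: Algorithms in Thu; Logic in Wed; Databases in Mon; ML in Fri; Systems in Tue; Robotics in Sat.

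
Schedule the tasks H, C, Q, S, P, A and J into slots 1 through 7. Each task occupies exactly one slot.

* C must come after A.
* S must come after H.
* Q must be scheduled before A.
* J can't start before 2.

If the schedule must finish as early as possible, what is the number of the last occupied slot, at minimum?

3

The precedence chain requires at least 3 distinct slots.
3 works (last occupied slot: 3): for example A=2, H=1, S=2, C=3, P=1, J=2, Q=1.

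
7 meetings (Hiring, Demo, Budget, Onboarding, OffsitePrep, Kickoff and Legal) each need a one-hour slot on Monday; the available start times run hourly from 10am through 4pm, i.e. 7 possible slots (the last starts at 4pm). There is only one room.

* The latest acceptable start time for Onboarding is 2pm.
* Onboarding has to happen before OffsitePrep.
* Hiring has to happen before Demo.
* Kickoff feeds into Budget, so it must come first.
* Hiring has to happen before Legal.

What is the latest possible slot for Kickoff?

Downstream work caps Kickoff at 3pm.
Kickoff at 3pm is achievable: Budget=4pm, Hiring=11am, Demo=12pm, Onboarding=10am, Kickoff=3pm, OffsitePrep=1pm, Legal=2pm.

3pm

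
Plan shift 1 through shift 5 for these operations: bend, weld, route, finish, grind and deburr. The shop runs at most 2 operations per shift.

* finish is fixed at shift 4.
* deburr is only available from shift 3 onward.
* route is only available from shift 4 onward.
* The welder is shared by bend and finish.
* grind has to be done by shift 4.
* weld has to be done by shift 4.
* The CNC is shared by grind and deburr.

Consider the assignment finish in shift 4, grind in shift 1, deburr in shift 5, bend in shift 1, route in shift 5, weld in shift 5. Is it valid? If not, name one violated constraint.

Invalid. weld has to be done by shift 4.

route is only available from shift 4 onward — holds.
The shop runs at most 2 operations per shift — violated.
grind has to be done by shift 4 — holds.
The CNC is shared by grind and deburr — holds.
deburr is only available from shift 3 onward — holds.
finish is fixed at shift 4 — holds.
The welder is shared by bend and finish — holds.
weld has to be done by shift 4 — violated.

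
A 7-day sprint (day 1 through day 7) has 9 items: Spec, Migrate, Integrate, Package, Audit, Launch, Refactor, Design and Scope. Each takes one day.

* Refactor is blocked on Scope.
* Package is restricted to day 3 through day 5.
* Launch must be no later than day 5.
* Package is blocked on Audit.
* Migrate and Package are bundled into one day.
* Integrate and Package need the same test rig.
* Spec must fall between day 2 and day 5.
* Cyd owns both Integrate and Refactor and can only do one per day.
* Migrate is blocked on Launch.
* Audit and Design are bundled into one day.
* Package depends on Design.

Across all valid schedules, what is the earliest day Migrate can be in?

Migrate must be in the same day as Package, which can't be before day 3, so Migrate is at least day 3; Migrate must be in the same day as Package, which can't be after day 5, so Migrate is at most day 5.
Migrate at day 3 is achievable: Audit -> day 1; Package -> day 3; Integrate -> day 1; Scope -> day 1; Design -> day 1; Migrate -> day 3; Launch -> day 1; Refactor -> day 2; Spec -> day 2.

day 3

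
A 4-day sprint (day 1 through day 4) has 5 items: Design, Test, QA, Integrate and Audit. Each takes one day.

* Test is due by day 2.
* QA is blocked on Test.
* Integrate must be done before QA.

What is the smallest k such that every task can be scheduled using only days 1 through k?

2 days

The precedence chain requires at least 2 distinct days.
2 works (last occupied day: day 2): for example QA in day 2; Integrate in day 1; Test in day 1; Audit in day 1; Design in day 1.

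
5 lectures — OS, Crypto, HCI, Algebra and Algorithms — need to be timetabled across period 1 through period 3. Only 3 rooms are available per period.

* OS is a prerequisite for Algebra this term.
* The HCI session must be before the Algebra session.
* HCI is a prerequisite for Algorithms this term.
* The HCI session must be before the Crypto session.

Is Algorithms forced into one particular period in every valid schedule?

No

Algorithms can be period 2 (e.g. HCI in period 1; Crypto in period 2; Algorithms in period 2; OS in period 1; Algebra in period 2) or period 3 (e.g. Crypto in period 2; Algorithms in period 3; OS in period 1; Algebra in period 2; HCI in period 1).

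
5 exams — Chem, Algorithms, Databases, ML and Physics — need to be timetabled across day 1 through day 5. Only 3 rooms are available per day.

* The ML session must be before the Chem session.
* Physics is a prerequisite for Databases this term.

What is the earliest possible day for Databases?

Precedence pushes Databases to at least day 2.
Databases at day 2 is achievable: Databases=day 2, ML=day 1, Algorithms=day 1, Chem=day 2, Physics=day 1.

day 2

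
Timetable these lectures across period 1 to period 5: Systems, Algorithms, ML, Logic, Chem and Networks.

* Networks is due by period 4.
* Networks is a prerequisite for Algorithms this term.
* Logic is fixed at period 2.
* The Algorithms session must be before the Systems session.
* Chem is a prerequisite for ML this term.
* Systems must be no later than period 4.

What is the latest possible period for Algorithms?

period 3

Precedence pushes Algorithms to at least period 2; downstream work caps Algorithms at period 3.
Algorithms at period 3 is achievable: Algorithms=period 3, Chem=period 1, Logic=period 2, Networks=period 1, Systems=period 4, ML=period 2.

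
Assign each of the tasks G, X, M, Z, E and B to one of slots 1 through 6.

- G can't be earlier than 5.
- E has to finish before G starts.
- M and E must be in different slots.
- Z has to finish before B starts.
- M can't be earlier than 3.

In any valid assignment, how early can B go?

2

Precedence pushes B to at least 2.
B at 2 is achievable: E=1; M=3; B=2; Z=1; G=5; X=1.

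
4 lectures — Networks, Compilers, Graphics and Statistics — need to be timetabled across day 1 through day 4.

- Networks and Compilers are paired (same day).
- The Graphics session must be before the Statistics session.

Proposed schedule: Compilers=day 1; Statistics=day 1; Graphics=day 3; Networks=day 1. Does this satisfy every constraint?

No. The Graphics session must be before the Statistics session is not satisfied.

The Graphics session must be before the Statistics session — violated.
Networks and Compilers are paired (same day) — holds.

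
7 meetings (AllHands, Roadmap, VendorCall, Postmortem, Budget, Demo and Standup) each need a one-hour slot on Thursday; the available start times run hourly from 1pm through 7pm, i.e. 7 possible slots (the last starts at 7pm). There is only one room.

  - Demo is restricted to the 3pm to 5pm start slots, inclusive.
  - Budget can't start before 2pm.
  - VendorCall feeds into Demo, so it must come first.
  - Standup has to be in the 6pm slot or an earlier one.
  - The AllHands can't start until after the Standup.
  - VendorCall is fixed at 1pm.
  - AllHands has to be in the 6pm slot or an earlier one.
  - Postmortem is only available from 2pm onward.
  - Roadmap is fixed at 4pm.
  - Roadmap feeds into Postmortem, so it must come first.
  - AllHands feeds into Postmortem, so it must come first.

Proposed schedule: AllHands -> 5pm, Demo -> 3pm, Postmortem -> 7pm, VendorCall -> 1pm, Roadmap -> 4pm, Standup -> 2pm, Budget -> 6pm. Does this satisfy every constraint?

Yes, all constraints hold

The AllHands can't start until after the Standup — holds.
There is only one room — holds.
Budget can't start before 2pm — holds.
AllHands has to be in the 6pm slot or an earlier one — holds.
Demo is restricted to the 3pm to 5pm start slots, inclusive — holds.
VendorCall is fixed at 1pm — holds.
Postmortem is only available from 2pm onward — holds.
Roadmap feeds into Postmortem, so it must come first — holds.
AllHands feeds into Postmortem, so it must come first — holds.
Standup has to be in the 6pm slot or an earlier one — holds.
VendorCall feeds into Demo, so it must come first — holds.
Roadmap is fixed at 4pm — holds.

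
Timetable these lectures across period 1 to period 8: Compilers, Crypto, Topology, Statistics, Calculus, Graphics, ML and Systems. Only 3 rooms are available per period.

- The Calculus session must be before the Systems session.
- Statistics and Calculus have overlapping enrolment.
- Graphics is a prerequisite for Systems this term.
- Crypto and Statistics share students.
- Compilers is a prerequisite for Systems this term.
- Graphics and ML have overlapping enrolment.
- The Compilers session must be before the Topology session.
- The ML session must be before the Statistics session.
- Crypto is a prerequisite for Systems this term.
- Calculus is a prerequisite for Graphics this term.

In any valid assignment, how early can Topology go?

period 2

Precedence pushes Topology to at least period 2.
Topology at period 2 is achievable: ML -> period 3, Crypto -> period 1, Graphics -> period 2, Topology -> period 2, Compilers -> period 1, Calculus -> period 1, Systems -> period 3, Statistics -> period 4.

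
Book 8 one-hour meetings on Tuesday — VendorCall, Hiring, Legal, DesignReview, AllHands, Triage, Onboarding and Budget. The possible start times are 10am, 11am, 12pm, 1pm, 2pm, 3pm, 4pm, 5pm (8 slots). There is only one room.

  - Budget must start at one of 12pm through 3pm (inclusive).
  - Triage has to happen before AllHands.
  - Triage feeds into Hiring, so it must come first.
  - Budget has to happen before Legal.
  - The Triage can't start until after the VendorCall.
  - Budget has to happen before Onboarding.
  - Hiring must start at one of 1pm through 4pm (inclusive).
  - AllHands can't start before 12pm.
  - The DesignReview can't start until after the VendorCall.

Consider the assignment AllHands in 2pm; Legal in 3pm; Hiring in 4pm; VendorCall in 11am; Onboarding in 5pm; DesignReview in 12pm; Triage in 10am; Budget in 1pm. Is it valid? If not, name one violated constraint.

Invalid. The Triage can't start until after the VendorCall.

The Triage can't start until after the VendorCall — violated.
AllHands can't start before 12pm — holds.
Budget has to happen before Legal — holds.
There is only one room — holds.
The DesignReview can't start until after the VendorCall — holds.
Triage feeds into Hiring, so it must come first — holds.
Budget has to happen before Onboarding — holds.
Triage has to happen before AllHands — holds.
Budget must start at one of 12pm through 3pm (inclusive) — holds.
Hiring must start at one of 1pm through 4pm (inclusive) — holds.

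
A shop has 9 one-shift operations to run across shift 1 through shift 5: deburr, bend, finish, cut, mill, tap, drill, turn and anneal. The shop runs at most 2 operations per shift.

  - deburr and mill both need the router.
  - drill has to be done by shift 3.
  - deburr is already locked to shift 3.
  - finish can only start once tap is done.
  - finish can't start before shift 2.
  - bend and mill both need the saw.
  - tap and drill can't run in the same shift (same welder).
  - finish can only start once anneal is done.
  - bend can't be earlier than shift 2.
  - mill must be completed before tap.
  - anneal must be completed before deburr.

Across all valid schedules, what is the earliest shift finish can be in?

shift 3

Finish is available from shift 2; precedence pushes finish to at least shift 3.
finish at shift 3 is achievable: drill -> shift 1, anneal -> shift 2, deburr -> shift 3, cut -> shift 4, finish -> shift 3, tap -> shift 2, mill -> shift 1, turn -> shift 5, bend -> shift 4.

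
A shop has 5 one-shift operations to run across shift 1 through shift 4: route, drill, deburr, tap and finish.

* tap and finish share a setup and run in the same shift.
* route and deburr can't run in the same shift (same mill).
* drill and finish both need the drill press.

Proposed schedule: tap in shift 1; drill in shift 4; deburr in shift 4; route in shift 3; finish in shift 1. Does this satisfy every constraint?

drill and finish both need the drill press — holds.
route and deburr can't run in the same shift (same mill) — holds.
tap and finish share a setup and run in the same shift — holds.

Valid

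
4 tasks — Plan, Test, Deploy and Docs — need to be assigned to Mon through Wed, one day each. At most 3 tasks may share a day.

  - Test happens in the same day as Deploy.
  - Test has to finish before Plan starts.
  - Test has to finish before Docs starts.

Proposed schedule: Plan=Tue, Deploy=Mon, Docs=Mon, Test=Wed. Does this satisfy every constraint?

Test has to finish before Plan starts — violated.
Test has to finish before Docs starts — violated.
At most 3 tasks may share a day — holds.
Test happens in the same day as Deploy — violated.

No — it violates: Test has to finish before Docs starts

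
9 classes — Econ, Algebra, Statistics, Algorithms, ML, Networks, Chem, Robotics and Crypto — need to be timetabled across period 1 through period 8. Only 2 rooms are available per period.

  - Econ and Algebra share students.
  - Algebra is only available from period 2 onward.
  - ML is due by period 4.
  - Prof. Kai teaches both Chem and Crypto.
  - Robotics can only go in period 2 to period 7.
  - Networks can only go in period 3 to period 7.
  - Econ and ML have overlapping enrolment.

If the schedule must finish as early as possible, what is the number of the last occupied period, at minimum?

5

With at most 2 per period and 9 classes, at least 5 periods are needed.
Networks can't be placed before period 3, so the schedule must run through at least period 3.
5 works (last occupied period: period 5): for example Networks -> period 3; Robotics -> period 2; Crypto -> period 5; Chem -> period 4; Statistics -> period 1; Algebra -> period 2; ML -> period 1; Algorithms -> period 4; Econ -> period 3.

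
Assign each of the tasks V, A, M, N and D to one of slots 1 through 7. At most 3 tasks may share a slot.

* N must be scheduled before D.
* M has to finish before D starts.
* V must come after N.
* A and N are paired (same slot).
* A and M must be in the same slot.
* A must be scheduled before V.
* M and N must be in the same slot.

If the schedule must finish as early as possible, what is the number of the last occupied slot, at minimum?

2

The precedence chain requires at least 2 distinct slots.
With at most 3 per slot and 5 tasks, at least 2 slots are needed.
2 works (last occupied slot: 2): for example A in 1, N in 1, V in 2, D in 2, M in 1.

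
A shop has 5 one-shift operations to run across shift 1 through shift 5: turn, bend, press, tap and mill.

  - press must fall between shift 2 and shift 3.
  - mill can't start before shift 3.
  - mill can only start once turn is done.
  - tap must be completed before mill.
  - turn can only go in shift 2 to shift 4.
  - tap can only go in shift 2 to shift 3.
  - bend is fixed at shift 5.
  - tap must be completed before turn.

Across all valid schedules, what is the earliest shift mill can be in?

shift 4

Mill is available from shift 3; precedence pushes mill to at least shift 4.
mill at shift 4 is achievable: turn in shift 3; mill in shift 4; bend in shift 5; tap in shift 2; press in shift 2.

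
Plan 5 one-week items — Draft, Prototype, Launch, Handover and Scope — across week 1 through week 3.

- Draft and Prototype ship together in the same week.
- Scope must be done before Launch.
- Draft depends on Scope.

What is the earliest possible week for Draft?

Precedence pushes Draft to at least week 2.
Draft at week 2 is achievable: Handover -> week 1; Draft -> week 2; Launch -> week 2; Prototype -> week 2; Scope -> week 1.

week 2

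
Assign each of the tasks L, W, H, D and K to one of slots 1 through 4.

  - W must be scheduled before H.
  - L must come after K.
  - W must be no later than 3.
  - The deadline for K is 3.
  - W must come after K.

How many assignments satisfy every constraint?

44

Splitting on L: it can be 2 (12), 3 (16), 4 (16). Listing each branch's schedules as (W, H, D, K):
L=2: (2,3,1,1) (2,3,2,1) (2,3,3,1) (2,3,4,1) (2,4,1,1) (2,4,2,1) (2,4,3,1) (2,4,4,1) (3,4,1,1) (3,4,2,1) (3,4,3,1) (3,4,4,1) — 12.
L=3: (2,3,1,1) (2,3,2,1) (2,3,3,1) (2,3,4,1) (2,4,1,1) (2,4,2,1) (2,4,3,1) (2,4,4,1) (3,4,1,1) (3,4,1,2) (3,4,2,1) (3,4,2,2) (3,4,3,1) (3,4,3,2) (3,4,4,1) (3,4,4,2) — 16.
L=4: (2,3,1,1) (2,3,2,1) (2,3,3,1) (2,3,4,1) (2,4,1,1) (2,4,2,1) (2,4,3,1) (2,4,4,1) (3,4,1,1) (3,4,1,2) (3,4,2,1) (3,4,2,2) (3,4,3,1) (3,4,3,2) (3,4,4,1) (3,4,4,2) — 16.
Summing: 12 + 16 + 16 = 44.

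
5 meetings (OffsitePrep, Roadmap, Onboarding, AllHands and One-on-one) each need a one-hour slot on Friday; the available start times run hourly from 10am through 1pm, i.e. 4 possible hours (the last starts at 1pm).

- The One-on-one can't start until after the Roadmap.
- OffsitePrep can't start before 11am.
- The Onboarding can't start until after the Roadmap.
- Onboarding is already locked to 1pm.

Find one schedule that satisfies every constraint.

AllHands -> 10am; One-on-one -> 11am; OffsitePrep -> 11am; Roadmap -> 10am; Onboarding -> 1pm

Checking: Roadmap(10am) before Onboarding(1pm); Roadmap(10am) before One-on-one(11am); Onboarding=1pm in [1pm,1pm]; OffsitePrep=11am in [11am,1pm].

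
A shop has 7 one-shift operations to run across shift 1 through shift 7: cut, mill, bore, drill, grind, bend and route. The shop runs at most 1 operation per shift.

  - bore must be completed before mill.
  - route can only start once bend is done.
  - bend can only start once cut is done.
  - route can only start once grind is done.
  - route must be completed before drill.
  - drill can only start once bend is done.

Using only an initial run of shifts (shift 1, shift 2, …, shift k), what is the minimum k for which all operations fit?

The precedence chain requires at least 4 distinct shifts.
With at most 1 per shift and 7 operations, at least 7 shifts are needed.
7 works (last occupied shift: shift 7): for example bend in shift 2; route in shift 4; cut in shift 1; mill in shift 7; bore in shift 6; grind in shift 3; drill in shift 5.

7 shifts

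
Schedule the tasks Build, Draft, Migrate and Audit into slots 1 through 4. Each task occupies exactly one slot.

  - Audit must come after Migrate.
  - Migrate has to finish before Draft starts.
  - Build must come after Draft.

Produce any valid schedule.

Build=3, Audit=2, Migrate=1, Draft=2

Checking: Draft(2) before Build(3); Migrate(1) before Audit(2); Migrate(1) before Draft(2).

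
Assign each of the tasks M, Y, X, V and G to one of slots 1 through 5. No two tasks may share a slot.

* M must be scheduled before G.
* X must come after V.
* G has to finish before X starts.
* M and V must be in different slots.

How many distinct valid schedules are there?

15

Splitting on M: it can be 1 (8), 2 (5), 3 (2). Listing each branch's schedules as (Y, X, V, G):
M=1: (2,5,3,4) (2,5,4,3) (3,5,2,4) (3,5,4,2) (4,5,2,3) (4,5,3,2) (5,4,2,3) (5,4,3,2) — 8.
M=2: (1,5,3,4) (1,5,4,3) (3,5,1,4) (4,5,1,3) (5,4,1,3) — 5.
M=3: (1,5,2,4) (2,5,1,4) — 2.
Summing: 8 + 5 + 2 = 15.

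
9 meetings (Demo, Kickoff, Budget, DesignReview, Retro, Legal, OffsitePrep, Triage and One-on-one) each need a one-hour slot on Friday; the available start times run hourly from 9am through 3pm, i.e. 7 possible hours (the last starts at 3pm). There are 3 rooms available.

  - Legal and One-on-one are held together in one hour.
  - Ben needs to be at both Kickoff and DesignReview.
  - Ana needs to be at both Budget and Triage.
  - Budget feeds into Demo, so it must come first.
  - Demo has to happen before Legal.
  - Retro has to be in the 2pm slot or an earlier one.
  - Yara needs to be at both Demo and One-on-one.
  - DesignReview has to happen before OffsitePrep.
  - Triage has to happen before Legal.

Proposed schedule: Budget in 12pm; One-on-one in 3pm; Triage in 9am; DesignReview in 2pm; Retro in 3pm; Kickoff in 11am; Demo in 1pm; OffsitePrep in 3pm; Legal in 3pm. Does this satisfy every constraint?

Budget feeds into Demo, so it must come first — holds.
Ben needs to be at both Kickoff and DesignReview — holds.
Demo has to happen before Legal — holds.
Legal and One-on-one are held together in one hour — holds.
DesignReview has to happen before OffsitePrep — holds.
Retro has to be in the 2pm slot or an earlier one — violated.
There are 3 rooms available — violated.
Yara needs to be at both Demo and One-on-one — holds.
Ana needs to be at both Budget and Triage — holds.
Triage has to happen before Legal — holds.

No. Retro has to be in the 2pm slot or an earlier one is not satisfied.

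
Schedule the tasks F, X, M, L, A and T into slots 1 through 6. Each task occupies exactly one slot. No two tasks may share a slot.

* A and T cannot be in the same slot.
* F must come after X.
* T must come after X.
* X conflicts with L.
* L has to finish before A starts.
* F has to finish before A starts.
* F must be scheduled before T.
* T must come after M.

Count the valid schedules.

30

Splitting on F: it can be 2 (6), 3 (12), 4 (12). Listing each branch's schedules as (X, M, L, A, T):
F=2: (1,3,4,5,6) (1,3,4,6,5) (1,3,5,6,4) (1,4,3,5,6) (1,4,3,6,5) (1,5,3,4,6) — 6.
F=3: (1,2,4,5,6) (1,2,4,6,5) (1,2,5,6,4) (1,4,2,5,6) (1,4,2,6,5) (1,5,2,4,6) (2,1,4,5,6) (2,1,4,6,5) (2,1,5,6,4) (2,4,1,5,6) (2,4,1,6,5) (2,5,1,4,6) — 12.
F=4: (1,2,3,5,6) (1,2,3,6,5) (1,3,2,5,6) (1,3,2,6,5) (2,1,3,5,6) (2,1,3,6,5) (2,3,1,5,6) (2,3,1,6,5) (3,1,2,5,6) (3,1,2,6,5) (3,2,1,5,6) (3,2,1,6,5) — 12.
Summing: 6 + 12 + 12 = 30.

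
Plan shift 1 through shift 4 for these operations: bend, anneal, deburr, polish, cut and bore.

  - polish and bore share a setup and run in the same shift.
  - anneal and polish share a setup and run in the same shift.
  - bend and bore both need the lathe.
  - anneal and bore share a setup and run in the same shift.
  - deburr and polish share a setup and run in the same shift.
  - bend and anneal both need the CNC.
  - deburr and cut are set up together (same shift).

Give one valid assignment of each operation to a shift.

polish -> shift 2; bend -> shift 1; cut -> shift 2; anneal -> shift 2; deburr -> shift 2; bore -> shift 2

Checking: bend(shift 1) != bore(shift 2); bend(shift 1) != anneal(shift 2); deburr = polish = shift 2; anneal = bore = shift 2; deburr = cut = shift 2; polish = bore = shift 2; anneal = polish = shift 2.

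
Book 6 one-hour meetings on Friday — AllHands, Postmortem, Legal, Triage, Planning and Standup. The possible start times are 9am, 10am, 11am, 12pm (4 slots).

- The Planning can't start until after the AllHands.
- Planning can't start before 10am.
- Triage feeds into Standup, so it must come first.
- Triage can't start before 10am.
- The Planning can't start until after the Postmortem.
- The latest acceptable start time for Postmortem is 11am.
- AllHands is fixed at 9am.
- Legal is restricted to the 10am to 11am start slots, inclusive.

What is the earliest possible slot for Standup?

Precedence pushes Standup to at least 11am.
Standup at 11am is achievable: Postmortem=9am, Legal=10am, Triage=10am, AllHands=9am, Planning=10am, Standup=11am.

11am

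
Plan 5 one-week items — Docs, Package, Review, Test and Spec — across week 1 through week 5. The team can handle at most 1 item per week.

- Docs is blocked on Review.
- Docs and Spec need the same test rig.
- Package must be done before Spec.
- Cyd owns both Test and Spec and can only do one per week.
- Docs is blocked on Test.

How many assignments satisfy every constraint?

20

Splitting on Docs: it can be week 3 (2), week 4 (6), week 5 (12). Listing each branch's schedules as (Package, Review, Test, Spec) by week number:
Docs=week 3: (4,1,2,5) (4,2,1,5) — 2.
Docs=week 4: (1,2,3,5) (1,3,2,5) (2,1,3,5) (2,3,1,5) (3,1,2,5) (3,2,1,5) — 6.
Docs=week 5: (1,2,3,4) (1,2,4,3) (1,3,2,4) (1,3,4,2) (1,4,2,3) (1,4,3,2) (2,1,3,4) (2,1,4,3) (2,3,1,4) (2,4,1,3) (3,1,2,4) (3,2,1,4) — 12.
Summing: 2 + 6 + 12 = 20.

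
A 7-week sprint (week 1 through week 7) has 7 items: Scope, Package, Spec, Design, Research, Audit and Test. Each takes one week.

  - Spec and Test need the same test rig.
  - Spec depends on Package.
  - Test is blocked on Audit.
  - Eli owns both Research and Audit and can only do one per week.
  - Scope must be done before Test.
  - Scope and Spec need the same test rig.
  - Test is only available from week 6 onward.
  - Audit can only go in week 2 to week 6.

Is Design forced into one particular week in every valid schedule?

Design can be week 1 (e.g. Spec=week 2; Research=week 1; Scope=week 1; Test=week 6; Design=week 1; Package=week 1; Audit=week 2) or week 2 (e.g. Scope=week 1; Package=week 1; Test=week 6; Spec=week 2; Design=week 2; Audit=week 2; Research=week 1).

No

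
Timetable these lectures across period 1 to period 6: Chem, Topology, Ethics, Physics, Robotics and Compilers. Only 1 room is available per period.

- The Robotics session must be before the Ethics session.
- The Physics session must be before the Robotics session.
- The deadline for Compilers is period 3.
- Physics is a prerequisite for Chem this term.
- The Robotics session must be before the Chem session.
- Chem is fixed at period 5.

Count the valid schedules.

Splitting on Topology: it can be period 1 (2), period 2 (2), period 3 (2), period 4 (3), period 6 (3). Listing each branch's schedules as (Chem, Ethics, Physics, Robotics, Compilers) by period number:
Topology=period 1: (5,6,2,4,3) (5,6,3,4,2) — 2.
Topology=period 2: (5,6,1,4,3) (5,6,3,4,1) — 2.
Topology=period 3: (5,6,1,4,2) (5,6,2,4,1) — 2.
Topology=period 4: (5,6,1,2,3) (5,6,1,3,2) (5,6,2,3,1) — 3.
Topology=period 6: (5,4,1,2,3) (5,4,1,3,2) (5,4,2,3,1) — 3.
Summing: 2 + 2 + 2 + 3 + 3 = 12.

12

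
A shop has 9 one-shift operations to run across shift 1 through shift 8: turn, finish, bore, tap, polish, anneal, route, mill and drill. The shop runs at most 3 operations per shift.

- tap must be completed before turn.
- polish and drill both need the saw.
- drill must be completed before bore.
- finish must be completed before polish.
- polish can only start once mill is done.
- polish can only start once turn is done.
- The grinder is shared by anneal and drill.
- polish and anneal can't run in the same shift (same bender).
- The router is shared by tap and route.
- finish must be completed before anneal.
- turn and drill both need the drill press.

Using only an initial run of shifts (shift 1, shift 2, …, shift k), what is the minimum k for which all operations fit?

3 shifts

The precedence chain requires at least 3 distinct shifts.
With at most 3 per shift and 9 operations, at least 3 shifts are needed.
3 works (last occupied shift: shift 3): for example tap -> shift 1; bore -> shift 3; mill -> shift 2; drill -> shift 1; route -> shift 3; finish -> shift 1; polish -> shift 3; turn -> shift 2; anneal -> shift 2.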